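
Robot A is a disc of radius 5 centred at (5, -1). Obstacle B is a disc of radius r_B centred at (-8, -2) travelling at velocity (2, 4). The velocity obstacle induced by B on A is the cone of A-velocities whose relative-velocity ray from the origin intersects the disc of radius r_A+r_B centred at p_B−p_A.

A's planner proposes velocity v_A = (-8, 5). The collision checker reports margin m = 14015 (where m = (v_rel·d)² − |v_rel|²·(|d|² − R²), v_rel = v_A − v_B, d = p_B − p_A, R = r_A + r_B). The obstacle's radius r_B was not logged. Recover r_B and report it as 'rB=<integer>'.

m = 14015
d = (-13, -1);  v_rel = (-10, 1),  |v_rel|² = 101
v_rel×d = (-10)·(-1) − (1)·(-13) = 23
since m = R²·101 − 23²:  R² = (529 + 14015) / 101 = 144
R = √144 = 12  ⇒  r_B = 12 − 5 = 7

rB=7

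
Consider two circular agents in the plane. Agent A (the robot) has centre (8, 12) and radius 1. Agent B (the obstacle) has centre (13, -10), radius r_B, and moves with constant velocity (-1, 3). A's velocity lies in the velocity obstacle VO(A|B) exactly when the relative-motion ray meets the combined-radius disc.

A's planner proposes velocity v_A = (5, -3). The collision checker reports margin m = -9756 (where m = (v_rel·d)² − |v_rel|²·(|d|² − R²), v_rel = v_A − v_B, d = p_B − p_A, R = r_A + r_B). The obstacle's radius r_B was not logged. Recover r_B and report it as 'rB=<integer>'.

m = -9756
d = (5, -22);  v_rel = (6, -6),  |v_rel|² = 72
v_rel×d = (6)·(-22) − (-6)·(5) = -102
since m = R²·72 − (-102)²:  R² = (10404 + -9756) / 72 = 9
R = √9 = 3  ⇒  r_B = 3 − 1 = 2

rB=2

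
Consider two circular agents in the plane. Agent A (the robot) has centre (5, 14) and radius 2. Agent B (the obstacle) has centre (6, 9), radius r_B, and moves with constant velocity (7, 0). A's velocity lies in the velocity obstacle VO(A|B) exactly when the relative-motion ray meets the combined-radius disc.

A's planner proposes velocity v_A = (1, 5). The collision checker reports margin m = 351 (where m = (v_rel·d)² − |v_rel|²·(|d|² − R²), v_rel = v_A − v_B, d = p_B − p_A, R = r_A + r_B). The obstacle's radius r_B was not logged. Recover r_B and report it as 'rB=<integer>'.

m = 351
d = (1, -5);  v_rel = (-6, 5),  |v_rel|² = 61
v_rel×d = (-6)·(-5) − (5)·(1) = 25
since m = R²·61 − 25²:  R² = (625 + 351) / 61 = 16
R = √16 = 4  ⇒  r_B = 4 − 2 = 2

rB=2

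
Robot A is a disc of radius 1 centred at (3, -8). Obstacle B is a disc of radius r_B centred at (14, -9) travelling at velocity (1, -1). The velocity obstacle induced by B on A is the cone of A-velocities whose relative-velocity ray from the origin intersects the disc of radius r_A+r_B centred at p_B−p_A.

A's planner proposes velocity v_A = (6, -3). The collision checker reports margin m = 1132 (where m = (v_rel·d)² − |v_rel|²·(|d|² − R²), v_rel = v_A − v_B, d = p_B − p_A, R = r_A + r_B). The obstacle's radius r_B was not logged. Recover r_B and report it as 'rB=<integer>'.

m = 1132
d = (11, -1);  v_rel = (5, -2),  |v_rel|² = 29
v_rel×d = (5)·(-1) − (-2)·(11) = 17
since m = R²·29 − 17²:  R² = (289 + 1132) / 29 = 49
R = √49 = 7  ⇒  r_B = 7 − 1 = 6

rB=6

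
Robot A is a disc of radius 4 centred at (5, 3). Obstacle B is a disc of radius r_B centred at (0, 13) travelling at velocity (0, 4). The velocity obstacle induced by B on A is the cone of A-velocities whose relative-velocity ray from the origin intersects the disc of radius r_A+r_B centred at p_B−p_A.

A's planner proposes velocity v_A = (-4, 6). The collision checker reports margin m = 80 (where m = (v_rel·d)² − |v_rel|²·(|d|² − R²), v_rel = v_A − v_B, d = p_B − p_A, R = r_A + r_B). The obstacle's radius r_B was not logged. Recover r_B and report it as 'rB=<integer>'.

m = 80
d = (-5, 10);  v_rel = (-4, 2),  |v_rel|² = 20
v_rel×d = (-4)·(10) − (2)·(-5) = -30
since m = R²·20 − (-30)²:  R² = (900 + 80) / 20 = 49
R = √49 = 7  ⇒  r_B = 7 − 4 = 3

rB=3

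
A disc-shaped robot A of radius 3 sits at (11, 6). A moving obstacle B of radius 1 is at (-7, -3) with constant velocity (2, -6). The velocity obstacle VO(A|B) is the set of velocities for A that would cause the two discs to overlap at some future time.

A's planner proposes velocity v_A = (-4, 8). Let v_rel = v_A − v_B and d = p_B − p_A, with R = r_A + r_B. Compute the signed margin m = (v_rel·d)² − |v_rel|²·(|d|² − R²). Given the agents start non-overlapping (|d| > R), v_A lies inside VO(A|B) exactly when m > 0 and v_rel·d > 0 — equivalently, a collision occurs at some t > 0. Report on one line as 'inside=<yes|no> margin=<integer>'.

d = (-18, -9),  |d|² = 405;  R = 3+1 = 4,  c = 405−4² = 389
v_rel = (-6, 14),  |v_rel|² = 232;  v_rel·d = (-6)·(-18) + (14)·(-9) = -18
232·t² + 36·t + 389 = 0  ⇒  m = (-18)² − 232·389 = -89924
m = -89924 < 0,  v_rel·d = -18 < 0  ⇒  outside

inside=no margin=-89924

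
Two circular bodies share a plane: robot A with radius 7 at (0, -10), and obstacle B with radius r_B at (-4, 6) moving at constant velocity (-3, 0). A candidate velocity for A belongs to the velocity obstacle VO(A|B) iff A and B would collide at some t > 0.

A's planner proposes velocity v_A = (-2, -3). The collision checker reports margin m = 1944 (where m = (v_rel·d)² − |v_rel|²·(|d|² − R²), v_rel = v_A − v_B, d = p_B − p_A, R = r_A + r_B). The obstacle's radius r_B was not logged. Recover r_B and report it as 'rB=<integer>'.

m = 1944
d = (-4, 16);  v_rel = (1, -3),  |v_rel|² = 10
v_rel×d = (1)·(16) − (-3)·(-4) = 4
since m = R²·10 − 4²:  R² = (16 + 1944) / 10 = 196
R = √196 = 14  ⇒  r_B = 14 − 7 = 7

rB=7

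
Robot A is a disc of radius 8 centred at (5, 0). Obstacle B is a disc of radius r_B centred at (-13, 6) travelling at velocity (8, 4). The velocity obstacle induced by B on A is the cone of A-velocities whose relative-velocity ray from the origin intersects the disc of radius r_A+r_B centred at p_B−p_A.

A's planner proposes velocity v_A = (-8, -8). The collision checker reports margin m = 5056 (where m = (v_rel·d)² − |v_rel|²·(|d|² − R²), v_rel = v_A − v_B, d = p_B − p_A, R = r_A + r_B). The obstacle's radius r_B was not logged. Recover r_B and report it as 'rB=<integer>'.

m = 5056
d = (-18, 6);  v_rel = (-16, -12),  |v_rel|² = 400
v_rel×d = (-16)·(6) − (-12)·(-18) = -312
since m = R²·400 − (-312)²:  R² = (97344 + 5056) / 400 = 256
R = √256 = 16  ⇒  r_B = 16 − 8 = 8

rB=8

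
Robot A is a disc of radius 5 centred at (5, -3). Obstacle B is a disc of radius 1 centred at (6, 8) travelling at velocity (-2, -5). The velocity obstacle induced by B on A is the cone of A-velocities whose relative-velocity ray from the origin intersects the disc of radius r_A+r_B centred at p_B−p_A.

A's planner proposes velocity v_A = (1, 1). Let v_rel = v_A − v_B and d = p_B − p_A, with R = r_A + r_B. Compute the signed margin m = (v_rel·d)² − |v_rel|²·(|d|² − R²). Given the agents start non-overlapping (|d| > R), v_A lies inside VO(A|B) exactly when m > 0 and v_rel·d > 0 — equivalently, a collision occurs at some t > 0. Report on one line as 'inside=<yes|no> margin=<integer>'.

d = (1, 11),  |d|² = 122;  R = 5+1 = 6,  c = 122−6² = 86
v_rel = (3, 6),  |v_rel|² = 45;  v_rel·d = (3)·(1) + (6)·(11) = 69
45·t² − 138·t + 86 = 0  ⇒  m = 69² − 45·86 = 891
m = 891 > 0,  v_rel·d = 69 > 0  ⇒  inside

inside=yes margin=891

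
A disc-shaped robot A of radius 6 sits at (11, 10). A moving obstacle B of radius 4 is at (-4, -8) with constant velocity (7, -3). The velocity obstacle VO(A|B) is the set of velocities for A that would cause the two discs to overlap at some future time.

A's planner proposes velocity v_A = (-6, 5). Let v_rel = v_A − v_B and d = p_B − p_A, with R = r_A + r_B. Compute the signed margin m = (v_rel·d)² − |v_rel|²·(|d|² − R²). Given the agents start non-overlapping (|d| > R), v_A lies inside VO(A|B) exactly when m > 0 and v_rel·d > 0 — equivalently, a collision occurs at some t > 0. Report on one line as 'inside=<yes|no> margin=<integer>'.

d = (-15, -18),  |d|² = 549;  R = 6+4 = 10,  c = 549−10² = 449
v_rel = (-13, 8),  |v_rel|² = 233;  v_rel·d = (-13)·(-15) + (8)·(-18) = 51
233·t² − 102·t + 449 = 0  ⇒  m = 51² − 233·449 = -102016
m = -102016 < 0,  v_rel·d = 51 > 0  ⇒  outside

inside=no margin=-102016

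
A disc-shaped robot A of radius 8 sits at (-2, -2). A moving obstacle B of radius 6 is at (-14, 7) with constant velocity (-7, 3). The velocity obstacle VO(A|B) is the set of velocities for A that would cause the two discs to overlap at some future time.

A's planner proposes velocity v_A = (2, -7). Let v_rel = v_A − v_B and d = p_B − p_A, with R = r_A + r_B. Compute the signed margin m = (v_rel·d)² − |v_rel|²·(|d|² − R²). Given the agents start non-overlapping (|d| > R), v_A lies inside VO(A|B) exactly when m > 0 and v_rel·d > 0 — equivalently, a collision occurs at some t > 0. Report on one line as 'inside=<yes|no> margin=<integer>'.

d = (-12, 9),  |d|² = 225;  R = 8+6 = 14,  c = 225−14² = 29
v_rel = (9, -10),  |v_rel|² = 181;  v_rel·d = (9)·(-12) + (-10)·(9) = -198
181·t² + 396·t + 29 = 0  ⇒  m = (-198)² − 181·29 = 33955
m = 33955 > 0,  v_rel·d = -198 < 0  ⇒  outside

inside=no margin=33955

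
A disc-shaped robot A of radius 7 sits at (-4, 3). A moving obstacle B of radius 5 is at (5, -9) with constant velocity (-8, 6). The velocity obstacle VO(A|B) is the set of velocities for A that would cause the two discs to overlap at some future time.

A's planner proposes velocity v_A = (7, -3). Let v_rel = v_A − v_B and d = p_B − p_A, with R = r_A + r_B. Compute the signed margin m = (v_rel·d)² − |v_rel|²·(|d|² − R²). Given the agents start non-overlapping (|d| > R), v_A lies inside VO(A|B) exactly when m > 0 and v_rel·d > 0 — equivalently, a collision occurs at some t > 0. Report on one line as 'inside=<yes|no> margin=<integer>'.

d = (9, -12),  |d|² = 225;  R = 7+5 = 12,  c = 225−12² = 81
v_rel = (15, -9),  |v_rel|² = 306;  v_rel·d = (15)·(9) + (-9)·(-12) = 243
306·t² − 486·t + 81 = 0  ⇒  m = 243² − 306·81 = 34263
m = 34263 > 0,  v_rel·d = 243 > 0  ⇒  inside

inside=yes margin=34263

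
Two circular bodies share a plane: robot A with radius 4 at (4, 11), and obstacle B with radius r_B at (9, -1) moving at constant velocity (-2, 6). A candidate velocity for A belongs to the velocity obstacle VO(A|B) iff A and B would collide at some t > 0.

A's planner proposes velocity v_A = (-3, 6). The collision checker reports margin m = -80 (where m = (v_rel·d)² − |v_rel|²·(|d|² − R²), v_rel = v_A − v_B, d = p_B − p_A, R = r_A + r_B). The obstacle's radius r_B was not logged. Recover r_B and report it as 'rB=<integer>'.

m = -80
d = (5, -12);  v_rel = (-1, 0),  |v_rel|² = 1
v_rel×d = (-1)·(-12) − (0)·(5) = 12
since m = R²·1 − 12²:  R² = (144 + -80) / 1 = 64
R = √64 = 8  ⇒  r_B = 8 − 4 = 4

rB=4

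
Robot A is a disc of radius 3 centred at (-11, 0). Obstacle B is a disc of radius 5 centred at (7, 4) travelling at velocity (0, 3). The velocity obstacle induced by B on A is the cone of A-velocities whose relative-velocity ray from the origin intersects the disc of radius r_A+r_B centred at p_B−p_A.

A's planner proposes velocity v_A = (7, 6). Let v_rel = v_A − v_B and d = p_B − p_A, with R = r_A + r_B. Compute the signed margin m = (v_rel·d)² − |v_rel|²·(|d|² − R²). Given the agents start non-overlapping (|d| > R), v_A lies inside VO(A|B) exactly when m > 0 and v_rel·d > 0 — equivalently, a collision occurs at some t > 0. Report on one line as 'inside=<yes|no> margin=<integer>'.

d = (18, 4),  |d|² = 340;  R = 3+5 = 8,  c = 340−8² = 276
v_rel = (7, 3),  |v_rel|² = 58;  v_rel·d = (7)·(18) + (3)·(4) = 138
58·t² − 276·t + 276 = 0  ⇒  m = 138² − 58·276 = 3036
m = 3036 > 0,  v_rel·d = 138 > 0  ⇒  inside

inside=yes margin=3036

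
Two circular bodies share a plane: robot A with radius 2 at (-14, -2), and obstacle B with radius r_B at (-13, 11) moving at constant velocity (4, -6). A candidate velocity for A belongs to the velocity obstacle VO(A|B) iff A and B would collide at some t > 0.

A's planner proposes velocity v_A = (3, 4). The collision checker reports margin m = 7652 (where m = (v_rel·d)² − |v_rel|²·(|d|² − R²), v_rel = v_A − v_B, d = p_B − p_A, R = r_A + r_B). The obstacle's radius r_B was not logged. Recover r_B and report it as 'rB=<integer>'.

m = 7652
d = (1, 13);  v_rel = (-1, 10),  |v_rel|² = 101
v_rel×d = (-1)·(13) − (10)·(1) = -23
since m = R²·101 − (-23)²:  R² = (529 + 7652) / 101 = 81
R = √81 = 9  ⇒  r_B = 9 − 2 = 7

rB=7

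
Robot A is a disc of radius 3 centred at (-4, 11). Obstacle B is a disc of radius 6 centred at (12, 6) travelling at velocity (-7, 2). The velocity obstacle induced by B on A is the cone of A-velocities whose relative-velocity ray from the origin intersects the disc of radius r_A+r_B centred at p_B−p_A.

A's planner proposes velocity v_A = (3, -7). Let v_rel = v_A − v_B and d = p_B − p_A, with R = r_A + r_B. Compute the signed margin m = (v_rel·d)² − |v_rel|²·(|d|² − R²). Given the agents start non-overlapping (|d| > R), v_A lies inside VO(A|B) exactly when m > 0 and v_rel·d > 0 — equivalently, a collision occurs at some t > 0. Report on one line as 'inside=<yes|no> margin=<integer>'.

d = (16, -5),  |d|² = 281;  R = 3+6 = 9,  c = 281−9² = 200
v_rel = (10, -9),  |v_rel|² = 181;  v_rel·d = (10)·(16) + (-9)·(-5) = 205
181·t² − 410·t + 200 = 0  ⇒  m = 205² − 181·200 = 5825
m = 5825 > 0,  v_rel·d = 205 > 0  ⇒  inside

inside=yes margin=5825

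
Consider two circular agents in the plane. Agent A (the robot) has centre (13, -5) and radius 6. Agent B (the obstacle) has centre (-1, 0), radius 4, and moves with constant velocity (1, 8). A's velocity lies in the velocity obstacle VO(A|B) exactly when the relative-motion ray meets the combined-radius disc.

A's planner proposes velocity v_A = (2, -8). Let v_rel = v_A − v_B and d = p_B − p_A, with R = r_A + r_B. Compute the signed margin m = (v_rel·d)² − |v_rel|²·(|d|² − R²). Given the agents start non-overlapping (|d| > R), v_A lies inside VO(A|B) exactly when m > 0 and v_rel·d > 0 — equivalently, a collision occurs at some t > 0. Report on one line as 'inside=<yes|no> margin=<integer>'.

d = (-14, 5),  |d|² = 221;  R = 6+4 = 10,  c = 221−10² = 121
v_rel = (1, -16),  |v_rel|² = 257;  v_rel·d = (1)·(-14) + (-16)·(5) = -94
257·t² + 188·t + 121 = 0  ⇒  m = (-94)² − 257·121 = -22261
m = -22261 < 0,  v_rel·d = -94 < 0  ⇒  outside

inside=no margin=-22261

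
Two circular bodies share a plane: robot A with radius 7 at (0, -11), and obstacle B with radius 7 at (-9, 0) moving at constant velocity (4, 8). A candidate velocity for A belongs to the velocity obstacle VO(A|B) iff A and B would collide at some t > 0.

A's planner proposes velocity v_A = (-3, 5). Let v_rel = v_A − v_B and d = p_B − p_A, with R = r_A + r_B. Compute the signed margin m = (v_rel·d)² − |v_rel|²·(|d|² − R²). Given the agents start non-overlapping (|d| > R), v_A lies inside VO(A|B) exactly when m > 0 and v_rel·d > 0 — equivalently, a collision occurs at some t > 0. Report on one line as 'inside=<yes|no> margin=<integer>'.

d = (-9, 11),  |d|² = 202;  R = 7+7 = 14,  c = 202−14² = 6
v_rel = (-7, -3),  |v_rel|² = 58;  v_rel·d = (-7)·(-9) + (-3)·(11) = 30
58·t² − 60·t + 6 = 0  ⇒  m = 30² − 58·6 = 552
m = 552 > 0,  v_rel·d = 30 > 0  ⇒  inside

inside=yes margin=552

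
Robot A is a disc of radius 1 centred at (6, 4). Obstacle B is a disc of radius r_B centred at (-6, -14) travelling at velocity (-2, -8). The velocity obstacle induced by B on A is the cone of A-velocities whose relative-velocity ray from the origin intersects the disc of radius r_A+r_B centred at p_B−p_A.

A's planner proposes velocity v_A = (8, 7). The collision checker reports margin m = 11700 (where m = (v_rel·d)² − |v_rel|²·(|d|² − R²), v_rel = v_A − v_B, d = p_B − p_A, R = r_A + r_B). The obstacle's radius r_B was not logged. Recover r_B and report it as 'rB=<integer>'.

m = 11700
d = (-12, -18);  v_rel = (10, 15),  |v_rel|² = 325
v_rel×d = (10)·(-18) − (15)·(-12) = 0
since m = R²·325 − 0²:  R² = (0 + 11700) / 325 = 36
R = √36 = 6  ⇒  r_B = 6 − 1 = 5

rB=5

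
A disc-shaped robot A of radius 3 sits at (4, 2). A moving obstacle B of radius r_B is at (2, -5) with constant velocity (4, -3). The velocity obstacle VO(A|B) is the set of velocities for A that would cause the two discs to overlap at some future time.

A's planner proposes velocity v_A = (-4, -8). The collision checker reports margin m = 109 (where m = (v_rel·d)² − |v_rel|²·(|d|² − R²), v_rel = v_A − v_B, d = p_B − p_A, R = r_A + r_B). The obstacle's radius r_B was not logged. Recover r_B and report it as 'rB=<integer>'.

m = 109
d = (-2, -7);  v_rel = (-8, -5),  |v_rel|² = 89
v_rel×d = (-8)·(-7) − (-5)·(-2) = 46
since m = R²·89 − 46²:  R² = (2116 + 109) / 89 = 25
R = √25 = 5  ⇒  r_B = 5 − 3 = 2

rB=2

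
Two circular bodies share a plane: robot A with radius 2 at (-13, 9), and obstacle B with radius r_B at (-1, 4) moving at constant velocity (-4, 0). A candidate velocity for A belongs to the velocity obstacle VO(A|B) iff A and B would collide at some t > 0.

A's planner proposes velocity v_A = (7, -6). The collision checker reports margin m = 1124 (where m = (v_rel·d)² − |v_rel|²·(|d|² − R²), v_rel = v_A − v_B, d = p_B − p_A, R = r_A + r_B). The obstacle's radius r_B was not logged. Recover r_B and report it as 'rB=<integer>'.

m = 1124
d = (12, -5);  v_rel = (11, -6),  |v_rel|² = 157
v_rel×d = (11)·(-5) − (-6)·(12) = 17
since m = R²·157 − 17²:  R² = (289 + 1124) / 157 = 9
R = √9 = 3  ⇒  r_B = 3 − 2 = 1

rB=1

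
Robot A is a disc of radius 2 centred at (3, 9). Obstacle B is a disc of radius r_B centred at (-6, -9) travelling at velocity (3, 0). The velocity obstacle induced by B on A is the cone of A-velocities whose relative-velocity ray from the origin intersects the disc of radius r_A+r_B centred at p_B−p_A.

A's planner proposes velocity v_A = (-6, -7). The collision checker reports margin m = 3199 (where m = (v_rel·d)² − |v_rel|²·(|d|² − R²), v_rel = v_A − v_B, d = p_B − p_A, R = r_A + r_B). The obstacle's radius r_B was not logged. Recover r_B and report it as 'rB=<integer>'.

m = 3199
d = (-9, -18);  v_rel = (-9, -7),  |v_rel|² = 130
v_rel×d = (-9)·(-18) − (-7)·(-9) = 99
since m = R²·130 − 99²:  R² = (9801 + 3199) / 130 = 100
R = √100 = 10  ⇒  r_B = 10 − 2 = 8

rB=8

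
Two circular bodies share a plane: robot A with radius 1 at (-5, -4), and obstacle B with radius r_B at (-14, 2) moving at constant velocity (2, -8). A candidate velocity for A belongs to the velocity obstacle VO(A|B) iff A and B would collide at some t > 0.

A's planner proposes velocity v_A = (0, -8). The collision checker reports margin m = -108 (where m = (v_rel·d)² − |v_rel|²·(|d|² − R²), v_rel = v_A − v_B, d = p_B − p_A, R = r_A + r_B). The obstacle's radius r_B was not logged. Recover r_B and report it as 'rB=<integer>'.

m = -108
d = (-9, 6);  v_rel = (-2, 0),  |v_rel|² = 4
v_rel×d = (-2)·(6) − (0)·(-9) = -12
since m = R²·4 − (-12)²:  R² = (144 + -108) / 4 = 9
R = √9 = 3  ⇒  r_B = 3 − 1 = 2

rB=2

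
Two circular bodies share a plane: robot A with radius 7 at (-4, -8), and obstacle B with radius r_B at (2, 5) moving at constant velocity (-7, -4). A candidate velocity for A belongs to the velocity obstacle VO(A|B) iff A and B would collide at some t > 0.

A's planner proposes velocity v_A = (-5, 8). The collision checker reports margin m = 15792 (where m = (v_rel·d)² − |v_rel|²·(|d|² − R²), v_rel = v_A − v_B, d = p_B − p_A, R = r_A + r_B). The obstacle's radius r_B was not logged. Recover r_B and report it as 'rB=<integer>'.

m = 15792
d = (6, 13);  v_rel = (2, 12),  |v_rel|² = 148
v_rel×d = (2)·(13) − (12)·(6) = -46
since m = R²·148 − (-46)²:  R² = (2116 + 15792) / 148 = 121
R = √121 = 11  ⇒  r_B = 11 − 7 = 4

rB=4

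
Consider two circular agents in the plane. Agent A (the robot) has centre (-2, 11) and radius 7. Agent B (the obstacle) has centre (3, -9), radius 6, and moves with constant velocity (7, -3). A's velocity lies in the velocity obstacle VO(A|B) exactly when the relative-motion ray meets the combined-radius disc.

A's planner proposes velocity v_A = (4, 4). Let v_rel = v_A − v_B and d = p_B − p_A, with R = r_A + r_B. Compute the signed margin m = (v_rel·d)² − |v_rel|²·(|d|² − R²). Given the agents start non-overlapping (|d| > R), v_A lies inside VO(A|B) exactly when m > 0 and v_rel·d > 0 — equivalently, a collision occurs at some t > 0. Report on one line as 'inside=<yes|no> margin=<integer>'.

d = (5, -20),  |d|² = 425;  R = 7+6 = 13,  c = 425−13² = 256
v_rel = (-3, 7),  |v_rel|² = 58;  v_rel·d = (-3)·(5) + (7)·(-20) = -155
58·t² + 310·t + 256 = 0  ⇒  m = (-155)² − 58·256 = 9177
m = 9177 > 0,  v_rel·d = -155 < 0  ⇒  outside

inside=no margin=9177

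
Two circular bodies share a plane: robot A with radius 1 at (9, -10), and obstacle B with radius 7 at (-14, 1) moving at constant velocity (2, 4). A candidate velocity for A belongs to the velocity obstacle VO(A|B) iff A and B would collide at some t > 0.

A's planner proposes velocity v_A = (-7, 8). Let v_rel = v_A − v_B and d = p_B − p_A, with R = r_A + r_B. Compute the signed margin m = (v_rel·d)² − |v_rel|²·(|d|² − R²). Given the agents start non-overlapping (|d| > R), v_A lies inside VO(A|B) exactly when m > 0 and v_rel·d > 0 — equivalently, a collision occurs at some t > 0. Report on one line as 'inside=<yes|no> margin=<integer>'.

d = (-23, 11),  |d|² = 650;  R = 1+7 = 8,  c = 650−8² = 586
v_rel = (-9, 4),  |v_rel|² = 97;  v_rel·d = (-9)·(-23) + (4)·(11) = 251
97·t² − 502·t + 586 = 0  ⇒  m = 251² − 97·586 = 6159
m = 6159 > 0,  v_rel·d = 251 > 0  ⇒  inside

inside=yes margin=6159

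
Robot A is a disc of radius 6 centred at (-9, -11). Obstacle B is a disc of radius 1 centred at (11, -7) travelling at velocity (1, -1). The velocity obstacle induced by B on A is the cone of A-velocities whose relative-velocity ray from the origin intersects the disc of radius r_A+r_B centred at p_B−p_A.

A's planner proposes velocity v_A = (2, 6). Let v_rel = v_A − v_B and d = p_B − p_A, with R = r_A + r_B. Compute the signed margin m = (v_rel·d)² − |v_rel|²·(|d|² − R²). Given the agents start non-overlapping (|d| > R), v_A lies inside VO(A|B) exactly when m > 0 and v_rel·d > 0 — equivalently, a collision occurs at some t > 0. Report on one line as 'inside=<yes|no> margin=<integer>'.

d = (20, 4),  |d|² = 416;  R = 6+1 = 7,  c = 416−7² = 367
v_rel = (1, 7),  |v_rel|² = 50;  v_rel·d = (1)·(20) + (7)·(4) = 48
50·t² − 96·t + 367 = 0  ⇒  m = 48² − 50·367 = -16046
m = -16046 < 0,  v_rel·d = 48 > 0  ⇒  outside

inside=no margin=-16046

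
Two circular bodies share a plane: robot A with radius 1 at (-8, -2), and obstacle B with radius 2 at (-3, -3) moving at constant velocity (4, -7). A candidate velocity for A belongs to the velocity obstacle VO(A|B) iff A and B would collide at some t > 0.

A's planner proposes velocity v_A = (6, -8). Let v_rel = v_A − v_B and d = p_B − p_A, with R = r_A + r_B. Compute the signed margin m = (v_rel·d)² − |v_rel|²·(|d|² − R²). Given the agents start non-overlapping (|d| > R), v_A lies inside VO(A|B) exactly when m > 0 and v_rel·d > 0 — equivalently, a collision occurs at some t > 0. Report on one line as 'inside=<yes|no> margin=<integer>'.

d = (5, -1),  |d|² = 26;  R = 1+2 = 3,  c = 26−3² = 17
v_rel = (2, -1),  |v_rel|² = 5;  v_rel·d = (2)·(5) + (-1)·(-1) = 11
5·t² − 22·t + 17 = 0  ⇒  m = 11² − 5·17 = 36
m = 36 > 0,  v_rel·d = 11 > 0  ⇒  inside

inside=yes margin=36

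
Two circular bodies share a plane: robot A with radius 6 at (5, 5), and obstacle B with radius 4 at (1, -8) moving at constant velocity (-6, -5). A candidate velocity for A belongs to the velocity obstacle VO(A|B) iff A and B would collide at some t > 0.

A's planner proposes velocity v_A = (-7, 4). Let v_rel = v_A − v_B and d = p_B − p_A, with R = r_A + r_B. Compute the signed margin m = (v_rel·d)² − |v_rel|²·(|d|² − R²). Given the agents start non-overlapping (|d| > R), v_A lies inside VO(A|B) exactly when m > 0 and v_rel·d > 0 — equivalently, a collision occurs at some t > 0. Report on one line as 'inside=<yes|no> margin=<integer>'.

d = (-4, -13),  |d|² = 185;  R = 6+4 = 10,  c = 185−10² = 85
v_rel = (-1, 9),  |v_rel|² = 82;  v_rel·d = (-1)·(-4) + (9)·(-13) = -113
82·t² + 226·t + 85 = 0  ⇒  m = (-113)² − 82·85 = 5799
m = 5799 > 0,  v_rel·d = -113 < 0  ⇒  outside

inside=no margin=5799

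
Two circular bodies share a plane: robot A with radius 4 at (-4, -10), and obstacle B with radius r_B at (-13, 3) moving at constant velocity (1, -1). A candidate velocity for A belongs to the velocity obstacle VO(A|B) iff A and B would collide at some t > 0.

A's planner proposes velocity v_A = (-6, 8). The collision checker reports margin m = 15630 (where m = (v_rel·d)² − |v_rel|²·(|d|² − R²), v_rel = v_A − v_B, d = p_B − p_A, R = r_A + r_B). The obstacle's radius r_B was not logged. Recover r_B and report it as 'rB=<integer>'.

m = 15630
d = (-9, 13);  v_rel = (-7, 9),  |v_rel|² = 130
v_rel×d = (-7)·(13) − (9)·(-9) = -10
since m = R²·130 − (-10)²:  R² = (100 + 15630) / 130 = 121
R = √121 = 11  ⇒  r_B = 11 − 4 = 7

rB=7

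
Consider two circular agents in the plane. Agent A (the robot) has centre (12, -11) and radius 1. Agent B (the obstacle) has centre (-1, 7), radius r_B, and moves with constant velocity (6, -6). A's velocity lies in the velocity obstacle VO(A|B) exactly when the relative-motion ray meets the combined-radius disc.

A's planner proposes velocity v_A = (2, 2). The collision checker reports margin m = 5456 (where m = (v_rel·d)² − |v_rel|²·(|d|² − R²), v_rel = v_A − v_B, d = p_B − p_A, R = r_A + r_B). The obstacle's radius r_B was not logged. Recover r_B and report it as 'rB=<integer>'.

m = 5456
d = (-13, 18);  v_rel = (-4, 8),  |v_rel|² = 80
v_rel×d = (-4)·(18) − (8)·(-13) = 32
since m = R²·80 − 32²:  R² = (1024 + 5456) / 80 = 81
R = √81 = 9  ⇒  r_B = 9 − 1 = 8

rB=8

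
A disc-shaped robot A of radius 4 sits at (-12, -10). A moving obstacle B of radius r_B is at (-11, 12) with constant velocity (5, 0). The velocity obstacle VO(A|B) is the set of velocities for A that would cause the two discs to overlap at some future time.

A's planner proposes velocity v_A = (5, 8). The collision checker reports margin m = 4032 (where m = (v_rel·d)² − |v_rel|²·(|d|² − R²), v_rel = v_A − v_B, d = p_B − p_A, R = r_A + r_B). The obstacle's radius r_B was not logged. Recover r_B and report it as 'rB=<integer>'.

m = 4032
d = (1, 22);  v_rel = (0, 8),  |v_rel|² = 64
v_rel×d = (0)·(22) − (8)·(1) = -8
since m = R²·64 − (-8)²:  R² = (64 + 4032) / 64 = 64
R = √64 = 8  ⇒  r_B = 8 − 4 = 4

rB=4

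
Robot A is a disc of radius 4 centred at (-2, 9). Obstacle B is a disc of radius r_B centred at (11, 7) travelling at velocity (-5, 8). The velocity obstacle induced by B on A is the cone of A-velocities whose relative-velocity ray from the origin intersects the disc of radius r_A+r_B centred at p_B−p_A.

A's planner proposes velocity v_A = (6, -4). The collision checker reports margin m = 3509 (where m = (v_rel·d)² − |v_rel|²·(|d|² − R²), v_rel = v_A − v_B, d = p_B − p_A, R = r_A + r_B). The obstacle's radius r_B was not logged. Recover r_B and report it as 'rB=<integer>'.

m = 3509
d = (13, -2);  v_rel = (11, -12),  |v_rel|² = 265
v_rel×d = (11)·(-2) − (-12)·(13) = 134
since m = R²·265 − 134²:  R² = (17956 + 3509) / 265 = 81
R = √81 = 9  ⇒  r_B = 9 − 4 = 5

rB=5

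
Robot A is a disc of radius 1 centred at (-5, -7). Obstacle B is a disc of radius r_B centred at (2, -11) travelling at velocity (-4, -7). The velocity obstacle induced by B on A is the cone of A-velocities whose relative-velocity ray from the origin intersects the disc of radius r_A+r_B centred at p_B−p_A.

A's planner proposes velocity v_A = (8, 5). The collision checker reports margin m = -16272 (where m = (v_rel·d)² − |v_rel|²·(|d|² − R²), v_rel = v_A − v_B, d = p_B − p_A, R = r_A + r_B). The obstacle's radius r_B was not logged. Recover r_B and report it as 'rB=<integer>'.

m = -16272
d = (7, -4);  v_rel = (12, 12),  |v_rel|² = 288
v_rel×d = (12)·(-4) − (12)·(7) = -132
since m = R²·288 − (-132)²:  R² = (17424 + -16272) / 288 = 4
R = √4 = 2  ⇒  r_B = 2 − 1 = 1

rB=1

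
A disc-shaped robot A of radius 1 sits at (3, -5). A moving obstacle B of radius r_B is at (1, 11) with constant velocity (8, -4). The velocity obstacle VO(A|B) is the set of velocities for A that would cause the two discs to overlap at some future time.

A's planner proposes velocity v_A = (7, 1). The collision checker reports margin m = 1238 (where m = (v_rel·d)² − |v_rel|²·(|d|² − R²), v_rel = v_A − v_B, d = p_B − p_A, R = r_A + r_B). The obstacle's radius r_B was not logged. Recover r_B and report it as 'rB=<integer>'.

m = 1238
d = (-2, 16);  v_rel = (-1, 5),  |v_rel|² = 26
v_rel×d = (-1)·(16) − (5)·(-2) = -6
since m = R²·26 − (-6)²:  R² = (36 + 1238) / 26 = 49
R = √49 = 7  ⇒  r_B = 7 − 1 = 6

rB=6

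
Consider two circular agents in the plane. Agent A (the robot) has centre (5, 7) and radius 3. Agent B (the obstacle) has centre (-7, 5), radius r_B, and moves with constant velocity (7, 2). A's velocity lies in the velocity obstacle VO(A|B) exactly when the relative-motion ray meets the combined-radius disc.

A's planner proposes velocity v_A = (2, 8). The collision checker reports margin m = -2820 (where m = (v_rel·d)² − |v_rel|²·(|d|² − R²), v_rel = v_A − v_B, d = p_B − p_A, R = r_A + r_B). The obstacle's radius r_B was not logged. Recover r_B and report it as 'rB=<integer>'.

m = -2820
d = (-12, -2);  v_rel = (-5, 6),  |v_rel|² = 61
v_rel×d = (-5)·(-2) − (6)·(-12) = 82
since m = R²·61 − 82²:  R² = (6724 + -2820) / 61 = 64
R = √64 = 8  ⇒  r_B = 8 − 3 = 5

rB=5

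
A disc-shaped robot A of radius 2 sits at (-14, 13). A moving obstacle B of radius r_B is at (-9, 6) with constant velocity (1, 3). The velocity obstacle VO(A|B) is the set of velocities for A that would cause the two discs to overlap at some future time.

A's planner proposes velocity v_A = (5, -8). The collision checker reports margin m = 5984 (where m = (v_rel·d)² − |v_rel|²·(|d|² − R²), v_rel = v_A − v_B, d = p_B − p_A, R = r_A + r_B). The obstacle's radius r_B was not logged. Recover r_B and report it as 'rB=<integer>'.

m = 5984
d = (5, -7);  v_rel = (4, -11),  |v_rel|² = 137
v_rel×d = (4)·(-7) − (-11)·(5) = 27
since m = R²·137 − 27²:  R² = (729 + 5984) / 137 = 49
R = √49 = 7  ⇒  r_B = 7 − 2 = 5

rB=5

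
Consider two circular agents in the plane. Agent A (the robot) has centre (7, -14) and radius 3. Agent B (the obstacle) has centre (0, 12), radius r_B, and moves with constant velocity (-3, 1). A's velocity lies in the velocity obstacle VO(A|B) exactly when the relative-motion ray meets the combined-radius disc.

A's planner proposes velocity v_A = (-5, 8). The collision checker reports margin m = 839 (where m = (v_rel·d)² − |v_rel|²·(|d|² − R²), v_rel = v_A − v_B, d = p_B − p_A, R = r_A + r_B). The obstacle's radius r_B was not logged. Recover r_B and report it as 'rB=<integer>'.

m = 839
d = (-7, 26);  v_rel = (-2, 7),  |v_rel|² = 53
v_rel×d = (-2)·(26) − (7)·(-7) = -3
since m = R²·53 − (-3)²:  R² = (9 + 839) / 53 = 16
R = √16 = 4  ⇒  r_B = 4 − 3 = 1

rB=1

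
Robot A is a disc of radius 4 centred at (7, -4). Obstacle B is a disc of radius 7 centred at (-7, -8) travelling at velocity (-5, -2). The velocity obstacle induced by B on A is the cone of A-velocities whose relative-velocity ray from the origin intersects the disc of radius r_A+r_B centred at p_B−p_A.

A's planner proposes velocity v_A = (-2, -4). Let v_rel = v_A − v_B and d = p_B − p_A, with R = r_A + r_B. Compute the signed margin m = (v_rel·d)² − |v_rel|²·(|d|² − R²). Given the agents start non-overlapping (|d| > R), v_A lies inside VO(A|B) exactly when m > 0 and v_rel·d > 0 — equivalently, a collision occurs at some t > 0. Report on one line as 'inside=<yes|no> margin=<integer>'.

d = (-14, -4),  |d|² = 212;  R = 4+7 = 11,  c = 212−11² = 91
v_rel = (3, -2),  |v_rel|² = 13;  v_rel·d = (3)·(-14) + (-2)·(-4) = -34
13·t² + 68·t + 91 = 0  ⇒  m = (-34)² − 13·91 = -27
m = -27 < 0,  v_rel·d = -34 < 0  ⇒  outside

inside=no margin=-27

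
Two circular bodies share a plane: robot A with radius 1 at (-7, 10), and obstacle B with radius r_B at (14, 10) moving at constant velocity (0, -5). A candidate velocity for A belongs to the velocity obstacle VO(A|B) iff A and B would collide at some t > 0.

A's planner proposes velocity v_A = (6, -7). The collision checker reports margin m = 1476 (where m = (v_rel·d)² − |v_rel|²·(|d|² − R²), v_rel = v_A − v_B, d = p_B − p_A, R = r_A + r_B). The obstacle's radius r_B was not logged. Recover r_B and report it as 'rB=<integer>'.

m = 1476
d = (21, 0);  v_rel = (6, -2),  |v_rel|² = 40
v_rel×d = (6)·(0) − (-2)·(21) = 42
since m = R²·40 − 42²:  R² = (1764 + 1476) / 40 = 81
R = √81 = 9  ⇒  r_B = 9 − 1 = 8

rB=8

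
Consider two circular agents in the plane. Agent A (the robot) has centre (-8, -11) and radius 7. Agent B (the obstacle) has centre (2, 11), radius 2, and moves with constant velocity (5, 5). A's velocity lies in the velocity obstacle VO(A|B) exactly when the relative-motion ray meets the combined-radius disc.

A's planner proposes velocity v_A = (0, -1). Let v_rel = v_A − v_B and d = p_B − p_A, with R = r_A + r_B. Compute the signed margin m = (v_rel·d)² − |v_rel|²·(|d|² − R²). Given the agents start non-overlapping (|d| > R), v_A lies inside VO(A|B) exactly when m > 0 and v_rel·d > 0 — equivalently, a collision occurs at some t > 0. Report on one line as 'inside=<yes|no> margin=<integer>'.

d = (10, 22),  |d|² = 584;  R = 7+2 = 9,  c = 584−9² = 503
v_rel = (-5, -6),  |v_rel|² = 61;  v_rel·d = (-5)·(10) + (-6)·(22) = -182
61·t² + 364·t + 503 = 0  ⇒  m = (-182)² − 61·503 = 2441
m = 2441 > 0,  v_rel·d = -182 < 0  ⇒  outside

inside=no margin=2441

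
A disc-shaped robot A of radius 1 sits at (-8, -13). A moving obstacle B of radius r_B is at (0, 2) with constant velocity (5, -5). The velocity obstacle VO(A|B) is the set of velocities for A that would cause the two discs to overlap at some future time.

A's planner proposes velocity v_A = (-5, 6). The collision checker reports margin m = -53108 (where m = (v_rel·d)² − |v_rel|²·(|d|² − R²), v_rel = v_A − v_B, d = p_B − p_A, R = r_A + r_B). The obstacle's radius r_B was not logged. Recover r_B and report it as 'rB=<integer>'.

m = -53108
d = (8, 15);  v_rel = (-10, 11),  |v_rel|² = 221
v_rel×d = (-10)·(15) − (11)·(8) = -238
since m = R²·221 − (-238)²:  R² = (56644 + -53108) / 221 = 16
R = √16 = 4  ⇒  r_B = 4 − 1 = 3

rB=3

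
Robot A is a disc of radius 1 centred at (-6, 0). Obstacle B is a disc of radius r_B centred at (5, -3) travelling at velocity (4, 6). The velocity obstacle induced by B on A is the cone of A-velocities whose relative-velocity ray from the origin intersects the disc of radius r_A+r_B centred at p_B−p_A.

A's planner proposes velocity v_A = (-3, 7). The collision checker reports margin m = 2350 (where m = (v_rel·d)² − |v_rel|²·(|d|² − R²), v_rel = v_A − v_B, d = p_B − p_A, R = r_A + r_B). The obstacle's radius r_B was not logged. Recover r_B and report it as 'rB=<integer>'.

m = 2350
d = (11, -3);  v_rel = (-7, 1),  |v_rel|² = 50
v_rel×d = (-7)·(-3) − (1)·(11) = 10
since m = R²·50 − 10²:  R² = (100 + 2350) / 50 = 49
R = √49 = 7  ⇒  r_B = 7 − 1 = 6

rB=6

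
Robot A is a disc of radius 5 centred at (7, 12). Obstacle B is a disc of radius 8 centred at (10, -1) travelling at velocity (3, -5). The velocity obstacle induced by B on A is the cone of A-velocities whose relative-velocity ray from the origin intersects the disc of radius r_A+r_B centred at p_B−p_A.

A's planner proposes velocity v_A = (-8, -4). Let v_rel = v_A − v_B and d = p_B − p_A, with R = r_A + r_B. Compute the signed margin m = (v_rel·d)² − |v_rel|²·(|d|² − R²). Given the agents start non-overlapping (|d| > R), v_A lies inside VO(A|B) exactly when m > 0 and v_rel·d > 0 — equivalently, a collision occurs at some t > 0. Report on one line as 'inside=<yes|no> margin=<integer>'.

d = (3, -13),  |d|² = 178;  R = 5+8 = 13,  c = 178−13² = 9
v_rel = (-11, 1),  |v_rel|² = 122;  v_rel·d = (-11)·(3) + (1)·(-13) = -46
122·t² + 92·t + 9 = 0  ⇒  m = (-46)² − 122·9 = 1018
m = 1018 > 0,  v_rel·d = -46 < 0  ⇒  outside

inside=no margin=1018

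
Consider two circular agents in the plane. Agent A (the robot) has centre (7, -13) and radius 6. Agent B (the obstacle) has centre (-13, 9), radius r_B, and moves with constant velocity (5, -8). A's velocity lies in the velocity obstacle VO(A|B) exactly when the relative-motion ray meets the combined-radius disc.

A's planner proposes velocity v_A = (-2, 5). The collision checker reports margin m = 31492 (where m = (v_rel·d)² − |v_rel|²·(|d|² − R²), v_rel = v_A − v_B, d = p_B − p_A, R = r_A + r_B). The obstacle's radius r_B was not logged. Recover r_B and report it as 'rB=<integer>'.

m = 31492
d = (-20, 22);  v_rel = (-7, 13),  |v_rel|² = 218
v_rel×d = (-7)·(22) − (13)·(-20) = 106
since m = R²·218 − 106²:  R² = (11236 + 31492) / 218 = 196
R = √196 = 14  ⇒  r_B = 14 − 6 = 8

rB=8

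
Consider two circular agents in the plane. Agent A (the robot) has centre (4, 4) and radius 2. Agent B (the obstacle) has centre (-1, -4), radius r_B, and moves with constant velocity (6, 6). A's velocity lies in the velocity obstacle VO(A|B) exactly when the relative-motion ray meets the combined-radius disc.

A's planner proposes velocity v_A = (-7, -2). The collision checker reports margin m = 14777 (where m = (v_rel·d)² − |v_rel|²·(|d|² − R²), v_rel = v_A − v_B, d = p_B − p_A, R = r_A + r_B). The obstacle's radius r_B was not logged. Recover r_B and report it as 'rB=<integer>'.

m = 14777
d = (-5, -8);  v_rel = (-13, -8),  |v_rel|² = 233
v_rel×d = (-13)·(-8) − (-8)·(-5) = 64
since m = R²·233 − 64²:  R² = (4096 + 14777) / 233 = 81
R = √81 = 9  ⇒  r_B = 9 − 2 = 7

rB=7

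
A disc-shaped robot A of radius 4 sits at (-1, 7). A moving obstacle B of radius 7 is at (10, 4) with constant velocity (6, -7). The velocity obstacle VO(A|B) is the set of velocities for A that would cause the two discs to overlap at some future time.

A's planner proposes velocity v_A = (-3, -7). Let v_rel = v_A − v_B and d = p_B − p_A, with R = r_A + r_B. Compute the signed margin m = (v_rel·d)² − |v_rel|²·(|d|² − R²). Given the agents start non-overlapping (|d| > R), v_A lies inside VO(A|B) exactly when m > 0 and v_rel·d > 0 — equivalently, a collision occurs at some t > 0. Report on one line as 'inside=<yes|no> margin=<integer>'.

d = (11, -3),  |d|² = 130;  R = 4+7 = 11,  c = 130−11² = 9
v_rel = (-9, 0),  |v_rel|² = 81;  v_rel·d = (-9)·(11) + (0)·(-3) = -99
81·t² + 198·t + 9 = 0  ⇒  m = (-99)² − 81·9 = 9072
m = 9072 > 0,  v_rel·d = -99 < 0  ⇒  outside

inside=no margin=9072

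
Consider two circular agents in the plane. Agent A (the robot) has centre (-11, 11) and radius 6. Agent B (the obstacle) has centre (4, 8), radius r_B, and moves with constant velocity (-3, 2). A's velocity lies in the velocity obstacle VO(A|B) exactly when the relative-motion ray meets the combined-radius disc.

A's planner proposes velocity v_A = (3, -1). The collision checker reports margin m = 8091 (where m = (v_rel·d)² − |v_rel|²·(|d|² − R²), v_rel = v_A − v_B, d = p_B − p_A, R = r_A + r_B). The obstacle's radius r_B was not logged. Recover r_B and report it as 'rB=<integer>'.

m = 8091
d = (15, -3);  v_rel = (6, -3),  |v_rel|² = 45
v_rel×d = (6)·(-3) − (-3)·(15) = 27
since m = R²·45 − 27²:  R² = (729 + 8091) / 45 = 196
R = √196 = 14  ⇒  r_B = 14 − 6 = 8

rB=8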